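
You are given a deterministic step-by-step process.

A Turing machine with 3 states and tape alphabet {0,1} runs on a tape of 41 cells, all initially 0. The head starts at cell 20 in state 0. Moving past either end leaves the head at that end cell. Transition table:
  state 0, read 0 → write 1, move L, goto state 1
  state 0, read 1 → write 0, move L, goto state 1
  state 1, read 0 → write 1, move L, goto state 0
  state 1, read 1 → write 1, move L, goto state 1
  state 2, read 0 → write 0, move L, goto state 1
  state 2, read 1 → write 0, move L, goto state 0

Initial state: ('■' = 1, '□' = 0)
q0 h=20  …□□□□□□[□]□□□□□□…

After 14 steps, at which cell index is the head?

6

gen 0: q0 h=20  …□□□□□□[□]□□□□□□…
gen 1: q1 h=19  …□□□□□□[□]■□□□□□…
gen 2: q0 h=18  …□□□□□□[□]■■□□□□…
gen 3: q1 h=17  …□□□□□□[□]■■■□□□…
gen 4: q0 h=16  …□□□□□□[□]■■■■□□…
gen 5: q1 h=15  …□□□□□□[□]■■■■■□…
gen 6: q0 h=14  …□□□□□□[□]■■■■■■…
gen 7: q1 h=13  …□□□□□□[□]■■■■■■…
gen 8: q0 h=12  …□□□□□□[□]■■■■■■…
gen 9: q1 h=11  …□□□□□□[□]■■■■■■…
gen 10: q0 h=10  …□□□□□□[□]■■■■■■…
gen 11: q1 h= 9  …□□□□□□[□]■■■■■■…
gen 12: q0 h= 8  …□□□□□□[□]■■■■■■…
gen 13: q1 h= 7  …□□□□□□[□]■■■■■■…
gen 14: q0 h= 6  |□□□□□□[□]■■■■■■…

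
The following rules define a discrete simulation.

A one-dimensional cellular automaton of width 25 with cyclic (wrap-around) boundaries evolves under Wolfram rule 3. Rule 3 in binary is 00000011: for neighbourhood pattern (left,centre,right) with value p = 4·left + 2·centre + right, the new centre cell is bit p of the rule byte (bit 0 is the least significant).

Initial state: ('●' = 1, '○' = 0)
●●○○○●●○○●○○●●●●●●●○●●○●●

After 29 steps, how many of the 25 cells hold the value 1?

4

[0] ●●○○○●●○○●○○●●●●●●●○●●○●●
[1] ○○○●●○○○●○○●○○○○○○○○○○○○○
[2] ●●●○○○●●○○●○○●●●●●●●●●●●●
[3] ○○○○●●○○○●○○●○○○○○○○○○○○○
[4] ●●●●○○○●●○○●○○●●●●●●●●●●●
[5] ○○○○○●●○○○●○○●○○○○○○○○○○○
[6] ●●●●●○○○●●○○●○○●●●●●●●●●●
[7] ○○○○○○●●○○○●○○●○○○○○○○○○○
[8] ●●●●●●○○○●●○○●○○●●●●●●●●●
[9] ○○○○○○○●●○○○●○○●○○○○○○○○○
[10] ●●●●●●●○○○●●○○●○○●●●●●●●●
[11] ○○○○○○○○●●○○○●○○●○○○○○○○○
[12] ●●●●●●●●○○○●●○○●○○●●●●●●●
[13] ○○○○○○○○○●●○○○●○○●○○○○○○○
[14] ●●●●●●●●●○○○●●○○●○○●●●●●●
[15] ○○○○○○○○○○●●○○○●○○●○○○○○○
[16] ●●●●●●●●●●○○○●●○○●○○●●●●●
[17] ○○○○○○○○○○○●●○○○●○○●○○○○○
[18] ●●●●●●●●●●●○○○●●○○●○○●●●●
[19] ○○○○○○○○○○○○●●○○○●○○●○○○○
[20] ●●●●●●●●●●●●○○○●●○○●○○●●●
[21] ○○○○○○○○○○○○○●●○○○●○○●○○○
[22] ●●●●●●●●●●●●●○○○●●○○●○○●●
[23] ○○○○○○○○○○○○○○●●○○○●○○●○○
[24] ●●●●●●●●●●●●●●○○○●●○○●○○●
[25] ○○○○○○○○○○○○○○○●●○○○●○○●○
[26] ●●●●●●●●●●●●●●●○○○●●○○●○○
[27] ○○○○○○○○○○○○○○○○●●○○○●○○●
[28] ○●●●●●●●●●●●●●●●○○○●●○○●○
[29] ●○○○○○○○○○○○○○○○○●●○○○●○○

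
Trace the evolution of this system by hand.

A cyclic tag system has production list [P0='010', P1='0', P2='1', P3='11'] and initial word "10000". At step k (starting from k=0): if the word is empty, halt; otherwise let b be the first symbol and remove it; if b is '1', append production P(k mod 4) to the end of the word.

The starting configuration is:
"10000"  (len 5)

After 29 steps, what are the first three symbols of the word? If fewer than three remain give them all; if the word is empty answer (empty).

gen 0: "10000"  (len 5)
gen 1: "0000010"  (len 7)
gen 2: "000010"  (len 6)
gen 3: "00010"  (len 5)
gen 4: "0010"  (len 4)
gen 5: "010"  (len 3)
gen 6: "10"  (len 2)
gen 7: "01"  (len 2)
gen 8: "1"  (len 1)
gen 9: "010"  (len 3)
gen 10: "10"  (len 2)
gen 11: "01"  (len 2)
gen 12: "1"  (len 1)
gen 13: "010"  (len 3)
gen 14: "10"  (len 2)
gen 15: "01"  (len 2)
gen 16: "1"  (len 1)
gen 17: "010"  (len 3)
gen 18: "10"  (len 2)
gen 19: "01"  (len 2)
gen 20: "1"  (len 1)
gen 21: "010"  (len 3)
gen 22: "10"  (len 2)
gen 23: "01"  (len 2)
gen 24: "1"  (len 1)
gen 25: "010"  (len 3)
gen 26: "10"  (len 2)
gen 27: "01"  (len 2)
gen 28: "1"  (len 1)
gen 29: "010"  (len 3)

010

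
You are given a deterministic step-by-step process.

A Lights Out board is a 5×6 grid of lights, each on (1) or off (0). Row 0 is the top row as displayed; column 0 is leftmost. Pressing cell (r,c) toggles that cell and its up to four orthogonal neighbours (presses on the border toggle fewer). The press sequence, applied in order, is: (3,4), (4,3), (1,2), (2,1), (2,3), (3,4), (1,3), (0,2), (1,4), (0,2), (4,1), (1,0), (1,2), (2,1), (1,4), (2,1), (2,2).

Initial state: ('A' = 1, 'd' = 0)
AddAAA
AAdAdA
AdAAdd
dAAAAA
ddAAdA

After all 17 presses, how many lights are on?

17

t=0: AddAAA
AAdAdA
AdAAdd
dAAAAA
ddAAdA
t=1: AddAAA
AAdAdA
AdAAAd
dAAddd
ddAAAA
t=2: AddAAA
AAdAdA
AdAAAd
dAAAdd
dddddA
t=3: AdAAAA
AdAddA
AddAAd
dAAAdd
dddddA
t=4: AdAAAA
AAAddA
dAAAAd
ddAAdd
dddddA
t=5: AdAAAA
AAAAdA
dAdddd
ddAddd
dddddA
t=6: AdAAAA
AAAAdA
dAddAd
ddAAAA
ddddAA
t=7: AdAdAA
AAddAA
dAdAAd
ddAAAA
ddddAA
t=8: AAdAAA
AAAdAA
dAdAAd
ddAAAA
ddddAA
t=9: AAdAdA
AAAAdd
dAdAdd
ddAAAA
ddddAA
t=10: AdAddA
AAdAdd
dAdAdd
ddAAAA
ddddAA
t=11: AdAddA
AAdAdd
dAdAdd
dAAAAA
AAAdAA
t=12: ddAddA
dddAdd
AAdAdd
dAAAAA
AAAdAA
t=13: dddddA
dAAddd
AAAAdd
dAAAAA
AAAdAA
t=14: dddddA
ddAddd
dddAdd
ddAAAA
AAAdAA
t=15: ddddAA
ddAAAA
dddAAd
ddAAAA
AAAdAA
t=16: ddddAA
dAAAAA
AAAAAd
dAAAAA
AAAdAA
t=17: ddddAA
dAdAAA
AdddAd
dAdAAA
AAAdAA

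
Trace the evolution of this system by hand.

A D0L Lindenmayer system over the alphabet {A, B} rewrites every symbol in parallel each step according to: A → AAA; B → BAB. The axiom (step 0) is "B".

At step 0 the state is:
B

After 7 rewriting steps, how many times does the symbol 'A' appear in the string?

[0] B
[1] BAB
[2] BABAAABAB
[3] BABAAABABAAAAAAAAABABAAABAB
[4] BABAAABABAAAAAAAAABABAAABABAAAAAAAAAAAAAAAAAAAAAAAAAAABABAAABABAAAAAAAAABABAAABAB
[5] BABAAABABAAAAAAAAABABAAABABAAAAAAAAAAAAAAAAAAAAAAAAAAABABA…ABABAAAAAAAAAAAAAAAAAAAAAAAAAAABABAAABABAAAAAAAAABABAAABAB  (len 243)
[6] BABAAABABAAAAAAAAABABAAABABAAAAAAAAAAAAAAAAAAAAAAAAAAABABA…ABABAAAAAAAAAAAAAAAAAAAAAAAAAAABABAAABABAAAAAAAAABABAAABAB  (len 729)
[7] BABAAABABAAAAAAAAABABAAABABAAAAAAAAAAAAAAAAAAAAAAAAAAABABA…ABABAAAAAAAAAAAAAAAAAAAAAAAAAAABABAAABABAAAAAAAAABABAAABAB  (len 2187)

2059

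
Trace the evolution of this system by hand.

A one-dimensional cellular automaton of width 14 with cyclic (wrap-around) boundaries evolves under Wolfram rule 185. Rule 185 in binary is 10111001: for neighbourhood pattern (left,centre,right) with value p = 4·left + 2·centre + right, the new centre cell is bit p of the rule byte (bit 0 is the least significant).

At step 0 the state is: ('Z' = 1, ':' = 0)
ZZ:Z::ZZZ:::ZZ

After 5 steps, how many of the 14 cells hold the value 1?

9

gen 0: ZZ:Z::ZZZ:::ZZ
gen 1: Z:Z:Z:ZZ:ZZ:ZZ
gen 2: :Z:Z:ZZ:ZZ:ZZZ
gen 3: Z:Z:ZZ:ZZ:ZZZ:
gen 4: :Z:ZZ:ZZ:ZZZ:Z
gen 5: Z:ZZ:ZZ:ZZZ:Z:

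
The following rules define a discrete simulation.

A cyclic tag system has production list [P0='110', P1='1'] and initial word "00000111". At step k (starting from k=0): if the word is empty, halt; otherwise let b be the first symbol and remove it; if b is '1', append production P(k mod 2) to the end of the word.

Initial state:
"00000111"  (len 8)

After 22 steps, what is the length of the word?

16

gen 0: "00000111"  (len 8)
gen 1: "0000111"  (len 7)
gen 2: "000111"  (len 6)
gen 3: "00111"  (len 5)
gen 4: "0111"  (len 4)
gen 5: "111"  (len 3)
gen 6: "111"  (len 3)
gen 7: "11110"  (len 5)
gen 8: "11101"  (len 5)
gen 9: "1101110"  (len 7)
gen 10: "1011101"  (len 7)
gen 11: "011101110"  (len 9)
gen 12: "11101110"  (len 8)
gen 13: "1101110110"  (len 10)
gen 14: "1011101101"  (len 10)
gen 15: "011101101110"  (len 12)
gen 16: "11101101110"  (len 11)
gen 17: "1101101110110"  (len 13)
gen 18: "1011011101101"  (len 13)
gen 19: "011011101101110"  (len 15)
gen 20: "11011101101110"  (len 14)
gen 21: "1011101101110110"  (len 16)
gen 22: "0111011011101101"  (len 16)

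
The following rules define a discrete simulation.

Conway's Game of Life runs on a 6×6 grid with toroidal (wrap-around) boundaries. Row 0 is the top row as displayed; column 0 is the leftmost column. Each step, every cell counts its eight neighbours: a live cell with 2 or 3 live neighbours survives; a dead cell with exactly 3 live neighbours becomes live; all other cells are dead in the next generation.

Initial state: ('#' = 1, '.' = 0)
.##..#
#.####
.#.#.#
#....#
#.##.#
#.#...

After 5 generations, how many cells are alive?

3

gen 0: .##..#
#.####
.#.#.#
#....#
#.##.#
#.#...
gen 1: ......
......
.#.#..
...#..
..###.
....#.
gen 2: ......
......
..#...
......
..#.#.
....#.
gen 3: ......
......
......
...#..
...#..
...#..
gen 4: ......
......
......
......
..###.
......
gen 5: ......
......
......
...#..
...#..
...#..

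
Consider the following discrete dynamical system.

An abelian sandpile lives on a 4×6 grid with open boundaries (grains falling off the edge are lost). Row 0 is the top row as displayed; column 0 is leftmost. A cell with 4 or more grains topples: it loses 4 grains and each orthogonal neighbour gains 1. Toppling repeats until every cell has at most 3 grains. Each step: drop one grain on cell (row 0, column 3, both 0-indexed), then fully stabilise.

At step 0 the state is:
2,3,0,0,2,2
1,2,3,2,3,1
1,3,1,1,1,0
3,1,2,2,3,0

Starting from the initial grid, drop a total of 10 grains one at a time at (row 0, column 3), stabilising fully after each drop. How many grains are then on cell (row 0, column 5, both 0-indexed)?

t=0: 2,3,0,0,2,2
1,2,3,2,3,1
1,3,1,1,1,0
3,1,2,2,3,0
t=1: 2,3,0,1,2,2
1,2,3,2,3,1
1,3,1,1,1,0
3,1,2,2,3,0
t=2: 2,3,0,2,2,2
1,2,3,2,3,1
1,3,1,1,1,0
3,1,2,2,3,0
t=3: 2,3,0,3,2,2
1,2,3,2,3,1
1,3,1,1,1,0
3,1,2,2,3,0
t=4: 2,3,1,0,3,2
1,2,3,3,3,1
1,3,1,1,1,0
3,1,2,2,3,0
t=5: 2,3,1,1,3,2
1,2,3,3,3,1
1,3,1,1,1,0
3,1,2,2,3,0
t=6: 2,3,1,2,3,2
1,2,3,3,3,1
1,3,1,1,1,0
3,1,2,2,3,0
t=7: 2,3,1,3,3,2
1,2,3,3,3,1
1,3,1,1,1,0
3,1,2,2,3,0
t=8: 2,3,3,2,1,3
1,3,0,2,1,2
1,3,2,2,2,0
3,1,2,2,3,0
t=9: 2,3,3,3,1,3
1,3,0,2,1,2
1,3,2,2,2,0
3,1,2,2,3,0
t=10: 3,1,1,1,2,3
2,1,2,3,1,2
2,0,3,2,2,0
3,2,2,2,3,0

3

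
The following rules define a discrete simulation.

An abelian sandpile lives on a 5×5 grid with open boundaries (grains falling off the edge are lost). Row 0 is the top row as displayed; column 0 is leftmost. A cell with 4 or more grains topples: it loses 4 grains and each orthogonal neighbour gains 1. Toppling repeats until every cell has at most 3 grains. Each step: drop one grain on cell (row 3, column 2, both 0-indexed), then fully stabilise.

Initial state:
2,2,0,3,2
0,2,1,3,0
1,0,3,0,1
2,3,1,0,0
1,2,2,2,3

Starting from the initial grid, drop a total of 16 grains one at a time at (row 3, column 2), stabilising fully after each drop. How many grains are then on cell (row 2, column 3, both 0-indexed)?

3

[0] 2,2,0,3,2
0,2,1,3,0
1,0,3,0,1
2,3,1,0,0
1,2,2,2,3
[1] 2,2,0,3,2
0,2,1,3,0
1,0,3,0,1
2,3,2,0,0
1,2,2,2,3
[2] 2,2,0,3,2
0,2,1,3,0
1,0,3,0,1
2,3,3,0,0
1,2,2,2,3
[3] 2,2,0,3,2
0,2,2,3,0
1,2,0,1,1
3,0,2,1,0
1,3,3,2,3
[4] 2,2,0,3,2
0,2,2,3,0
1,2,0,1,1
3,0,3,1,0
1,3,3,2,3
[5] 2,2,0,3,2
0,2,2,3,0
1,2,1,1,1
3,2,1,2,0
2,0,1,3,3
[6] 2,2,0,3,2
0,2,2,3,0
1,2,1,1,1
3,2,2,2,0
2,0,1,3,3
[7] 2,2,0,3,2
0,2,2,3,0
1,2,1,1,1
3,2,3,2,0
2,0,1,3,3
[8] 2,2,0,3,2
0,2,2,3,0
1,2,2,1,1
3,3,0,3,0
2,0,2,3,3
[9] 2,2,0,3,2
0,2,2,3,0
1,2,2,1,1
3,3,1,3,0
2,0,2,3,3
[10] 2,2,0,3,2
0,2,2,3,0
1,2,2,1,1
3,3,2,3,0
2,0,2,3,3
[11] 2,2,0,3,2
0,2,2,3,0
1,2,2,1,1
3,3,3,3,0
2,0,2,3,3
[12] 2,2,0,3,2
0,2,2,3,0
2,3,3,2,1
0,1,3,1,2
3,2,0,2,0
[13] 2,2,0,3,2
0,3,3,3,0
3,0,1,3,1
0,3,1,2,2
3,2,1,2,0
[14] 2,2,0,3,2
0,3,3,3,0
3,0,1,3,1
0,3,2,2,2
3,2,1,2,0
[15] 2,2,0,3,2
0,3,3,3,0
3,0,1,3,1
0,3,3,2,2
3,2,1,2,0
[16] 2,2,0,3,2
0,3,3,3,0
3,1,2,3,1
1,0,1,3,2
3,3,2,2,0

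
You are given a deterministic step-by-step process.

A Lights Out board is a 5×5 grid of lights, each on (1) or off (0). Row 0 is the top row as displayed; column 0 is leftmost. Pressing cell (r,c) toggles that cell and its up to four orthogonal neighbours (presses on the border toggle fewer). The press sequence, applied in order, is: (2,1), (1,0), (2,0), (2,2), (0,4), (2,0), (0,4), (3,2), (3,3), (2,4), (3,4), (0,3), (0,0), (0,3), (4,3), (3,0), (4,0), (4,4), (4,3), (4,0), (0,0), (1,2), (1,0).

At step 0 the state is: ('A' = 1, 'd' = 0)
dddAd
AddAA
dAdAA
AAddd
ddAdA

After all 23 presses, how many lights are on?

0) dddAd
AddAA
dAdAA
AAddd
ddAdA
1) dddAd
AAdAA
AdAAA
Adddd
ddAdA
2) AddAd
dddAA
ddAAA
Adddd
ddAdA
3) AddAd
AddAA
AAAAA
ddddd
ddAdA
4) AddAd
AdAAA
AdddA
ddAdd
ddAdA
5) AdddA
AdAAd
AdddA
ddAdd
ddAdA
6) AdddA
ddAAd
dAddA
AdAdd
ddAdA
7) AddAd
ddAAA
dAddA
AdAdd
ddAdA
8) AddAd
ddAAA
dAAdA
AAdAd
ddddA
9) AddAd
ddAAA
dAAAA
AAAdA
dddAA
10) AddAd
ddAAd
dAAdd
AAAdd
dddAA
11) AddAd
ddAAd
dAAdA
AAAAA
dddAd
12) AdAdA
ddAdd
dAAdA
AAAAA
dddAd
13) dAAdA
AdAdd
dAAdA
AAAAA
dddAd
14) dAdAd
AdAAd
dAAdA
AAAAA
dddAd
15) dAdAd
AdAAd
dAAdA
AAAdA
ddAdA
16) dAdAd
AdAAd
AAAdA
ddAdA
AdAdA
17) dAdAd
AdAAd
AAAdA
AdAdA
dAAdA
18) dAdAd
AdAAd
AAAdA
AdAdd
dAAAd
19) dAdAd
AdAAd
AAAdA
AdAAd
dAddA
20) dAdAd
AdAAd
AAAdA
ddAAd
AdddA
21) AddAd
ddAAd
AAAdA
ddAAd
AdddA
22) AdAAd
dAddd
AAddA
ddAAd
AdddA
23) ddAAd
Adddd
dAddA
ddAAd
AdddA

9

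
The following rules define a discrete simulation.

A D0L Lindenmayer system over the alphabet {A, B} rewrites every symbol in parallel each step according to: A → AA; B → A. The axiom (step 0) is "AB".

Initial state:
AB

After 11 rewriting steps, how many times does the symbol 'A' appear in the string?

3072

gen 0: AB
gen 1: AAA
gen 2: AAAAAA
gen 3: AAAAAAAAAAAA
gen 4: AAAAAAAAAAAAAAAAAAAAAAAA
gen 5: AAAAAAAAAAAAAAAAAAAAAAAAAAAAAAAAAAAAAAAAAAAAAAAA
gen 6: AAAAAAAAAAAAAAAAAAAAAAAAAAAAAAAAAAAAAAAAAAAAAAAAAAAAAAAAAAAAAAAAAAAAAAAAAAAAAAAAAAAAAAAAAAAAAAAA
gen 7: AAAAAAAAAAAAAAAAAAAAAAAAAAAAAAAAAAAAAAAAAAAAAAAAAAAAAAAAAA…AAAAAAAAAAAAAAAAAAAAAAAAAAAAAAAAAAAAAAAAAAAAAAAAAAAAAAAAAA  (len 192)
gen 8: AAAAAAAAAAAAAAAAAAAAAAAAAAAAAAAAAAAAAAAAAAAAAAAAAAAAAAAAAA…AAAAAAAAAAAAAAAAAAAAAAAAAAAAAAAAAAAAAAAAAAAAAAAAAAAAAAAAAA  (len 384)
gen 9: AAAAAAAAAAAAAAAAAAAAAAAAAAAAAAAAAAAAAAAAAAAAAAAAAAAAAAAAAA…AAAAAAAAAAAAAAAAAAAAAAAAAAAAAAAAAAAAAAAAAAAAAAAAAAAAAAAAAA  (len 768)
gen 10: AAAAAAAAAAAAAAAAAAAAAAAAAAAAAAAAAAAAAAAAAAAAAAAAAAAAAAAAAA…AAAAAAAAAAAAAAAAAAAAAAAAAAAAAAAAAAAAAAAAAAAAAAAAAAAAAAAAAA  (len 1536)
gen 11: AAAAAAAAAAAAAAAAAAAAAAAAAAAAAAAAAAAAAAAAAAAAAAAAAAAAAAAAAA…AAAAAAAAAAAAAAAAAAAAAAAAAAAAAAAAAAAAAAAAAAAAAAAAAAAAAAAAAA  (len 3072)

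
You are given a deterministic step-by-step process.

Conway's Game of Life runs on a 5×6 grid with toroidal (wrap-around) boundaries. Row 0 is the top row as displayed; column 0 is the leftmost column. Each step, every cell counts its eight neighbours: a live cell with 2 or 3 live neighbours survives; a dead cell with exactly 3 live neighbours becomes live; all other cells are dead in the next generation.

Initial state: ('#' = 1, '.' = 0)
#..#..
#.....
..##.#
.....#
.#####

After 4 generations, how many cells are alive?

k=0  #..#..
#.....
..##.#
.....#
.#####
k=1  #..#..
######
#...##
.#...#
.###.#
k=2  ......
..#...
......
.#.#..
.#.#.#
k=3  ..#...
......
..#...
#...#.
#...#.
k=4  ......
......
......
.#.#..
.#.#..

4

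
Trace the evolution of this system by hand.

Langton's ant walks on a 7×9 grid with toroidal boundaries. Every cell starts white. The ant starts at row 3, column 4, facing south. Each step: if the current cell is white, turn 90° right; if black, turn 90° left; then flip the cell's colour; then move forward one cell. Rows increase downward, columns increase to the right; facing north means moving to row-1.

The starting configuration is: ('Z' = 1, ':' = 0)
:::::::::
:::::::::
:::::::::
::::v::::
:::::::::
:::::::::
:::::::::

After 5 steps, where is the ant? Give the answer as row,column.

gen 0: :::::::::
:::::::::
:::::::::
::::v::::
:::::::::
:::::::::
:::::::::
gen 1: :::::::::
:::::::::
:::::::::
:::<Z::::
:::::::::
:::::::::
:::::::::
gen 2: :::::::::
:::::::::
:::^:::::
:::ZZ::::
:::::::::
:::::::::
:::::::::
gen 3: :::::::::
:::::::::
:::Z>::::
:::ZZ::::
:::::::::
:::::::::
:::::::::
gen 4: :::::::::
:::::::::
:::ZZ::::
:::Zv::::
:::::::::
:::::::::
:::::::::
gen 5: :::::::::
:::::::::
:::ZZ::::
:::Z:>:::
:::::::::
:::::::::
:::::::::

3,5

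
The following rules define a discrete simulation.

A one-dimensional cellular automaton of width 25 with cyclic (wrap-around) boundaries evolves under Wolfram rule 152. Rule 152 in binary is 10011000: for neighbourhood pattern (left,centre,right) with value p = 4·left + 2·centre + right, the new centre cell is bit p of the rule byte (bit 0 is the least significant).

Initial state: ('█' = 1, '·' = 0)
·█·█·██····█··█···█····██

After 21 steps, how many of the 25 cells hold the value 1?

step 0: ·█·█·██····█··█···█····██
step 1: ·····█·█····█··█···█···█·
step 2: ········█····█··█···█···█
step 3: █········█····█··█···█···
step 4: ·█········█····█··█···█··
step 5: ··█········█····█··█···█·
step 6: ···█········█····█··█···█
step 7: █···█········█····█··█···
step 8: ·█···█········█····█··█··
step 9: ··█···█········█····█··█·
step 10: ···█···█········█····█··█
step 11: █···█···█········█····█··
step 12: ·█···█···█········█····█·
step 13: ··█···█···█········█····█
step 14: █··█···█···█········█····
step 15: ·█··█···█···█········█···
step 16: ··█··█···█···█········█··
step 17: ···█··█···█···█········█·
step 18: ····█··█···█···█········█
step 19: █····█··█···█···█········
step 20: ·█····█··█···█···█·······
step 21: ··█····█··█···█···█······

5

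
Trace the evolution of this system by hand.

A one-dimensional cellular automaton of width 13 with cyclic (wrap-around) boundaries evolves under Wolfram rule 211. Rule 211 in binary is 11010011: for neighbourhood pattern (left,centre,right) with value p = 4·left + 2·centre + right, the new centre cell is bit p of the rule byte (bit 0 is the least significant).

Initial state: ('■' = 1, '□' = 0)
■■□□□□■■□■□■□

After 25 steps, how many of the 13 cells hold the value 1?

step 0: ■■□□□□■■□■□■□
step 1: □■■■■■□■□□□□□
step 2: ■□■■■■□□■■■■■
step 3: ■□□■■■■■□■■■■
step 4: ■■■□■■■■□□■■■
step 5: ■■■□□■■■■■□■■
step 6: ■■■■■□■■■■□□■
step 7: ■■■■■□□■■■■■□
step 8: □■■■■■■□■■■■□
step 9: ■□■■■■■□□■■■■
step 10: ■□□■■■■■■□■■■
step 11: ■■■□■■■■■□□■■
step 12: ■■■□□■■■■■■□■
step 13: ■■■■■□■■■■■□□
step 14: □■■■■□□■■■■■■
step 15: □□■■■■■□■■■■■
step 16: ■■□■■■■□□■■■■
step 17: ■■□□■■■■■□■■■
step 18: ■■■■□■■■■□□■■
step 19: ■■■■□□■■■■■□■
step 20: ■■■■■■□■■■■□□
step 21: □■■■■■□□■■■■■
step 22: □□■■■■■■□■■■■
step 23: ■■□■■■■■□□■■■
step 24: ■■□□■■■■■■□■■
step 25: ■■■■□■■■■■□□■

10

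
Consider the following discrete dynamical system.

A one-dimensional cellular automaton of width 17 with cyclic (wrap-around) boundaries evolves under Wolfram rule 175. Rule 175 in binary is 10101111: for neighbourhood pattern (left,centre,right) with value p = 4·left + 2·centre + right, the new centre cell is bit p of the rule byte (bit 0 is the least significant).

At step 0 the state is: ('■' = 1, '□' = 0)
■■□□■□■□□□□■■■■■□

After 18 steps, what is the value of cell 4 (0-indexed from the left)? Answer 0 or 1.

k=0  ■■□□■□■□□□□■■■■■□
k=1  ■□□■■■■□■■■■■■■□■
k=2  □□■■■■□■■■■■■■□■■
k=3  □■■■■□■■■■■■■□■■□
k=4  ■■■■□■■■■■■■□■■□□
k=5  ■■■□■■■■■■■□■■□□■
k=6  ■■□■■■■■■■□■■□□■■
k=7  ■□■■■■■■■□■■□□■■■
k=8  □■■■■■■■□■■□□■■■■
k=9  ■■■■■■■□■■□□■■■■□
k=10  ■■■■■■□■■□□■■■■□■
k=11  ■■■■■□■■□□■■■■□■■
k=12  ■■■■□■■□□■■■■□■■■
k=13  ■■■□■■□□■■■■□■■■■
k=14  ■■□■■□□■■■■□■■■■■
k=15  ■□■■□□■■■■□■■■■■■
k=16  □■■□□■■■■□■■■■■■■
k=17  ■■□□■■■■□■■■■■■■□
k=18  ■□□■■■■□■■■■■■■□■

1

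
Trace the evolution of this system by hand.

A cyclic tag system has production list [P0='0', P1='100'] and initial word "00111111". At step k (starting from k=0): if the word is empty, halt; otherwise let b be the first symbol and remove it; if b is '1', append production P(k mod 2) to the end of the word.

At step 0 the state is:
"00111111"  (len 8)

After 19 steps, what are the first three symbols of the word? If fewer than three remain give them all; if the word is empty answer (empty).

010

[0] "00111111"  (len 8)
[1] "0111111"  (len 7)
[2] "111111"  (len 6)
[3] "111110"  (len 6)
[4] "11110100"  (len 8)
[5] "11101000"  (len 8)
[6] "1101000100"  (len 10)
[7] "1010001000"  (len 10)
[8] "010001000100"  (len 12)
[9] "10001000100"  (len 11)
[10] "0001000100100"  (len 13)
[11] "001000100100"  (len 12)
[12] "01000100100"  (len 11)
[13] "1000100100"  (len 10)
[14] "000100100100"  (len 12)
[15] "00100100100"  (len 11)
[16] "0100100100"  (len 10)
[17] "100100100"  (len 9)
[18] "00100100100"  (len 11)
[19] "0100100100"  (len 10)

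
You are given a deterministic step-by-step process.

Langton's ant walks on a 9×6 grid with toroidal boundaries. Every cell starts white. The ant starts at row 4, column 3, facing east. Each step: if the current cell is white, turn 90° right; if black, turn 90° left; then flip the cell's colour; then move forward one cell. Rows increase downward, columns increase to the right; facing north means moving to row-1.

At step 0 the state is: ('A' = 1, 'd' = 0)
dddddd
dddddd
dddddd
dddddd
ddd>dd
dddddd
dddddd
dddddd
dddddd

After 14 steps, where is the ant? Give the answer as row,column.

[0] dddddd
dddddd
dddddd
dddddd
ddd>dd
dddddd
dddddd
dddddd
dddddd
[1] dddddd
dddddd
dddddd
dddddd
dddAdd
dddvdd
dddddd
dddddd
dddddd
[2] dddddd
dddddd
dddddd
dddddd
dddAdd
dd<Add
dddddd
dddddd
dddddd
[3] dddddd
dddddd
dddddd
dddddd
dd^Add
ddAAdd
dddddd
dddddd
dddddd
[4] dddddd
dddddd
dddddd
dddddd
ddA>dd
ddAAdd
dddddd
dddddd
dddddd
[5] dddddd
dddddd
dddddd
ddd^dd
ddAddd
ddAAdd
dddddd
dddddd
dddddd
[6] dddddd
dddddd
dddddd
dddA>d
ddAddd
ddAAdd
dddddd
dddddd
dddddd
[7] dddddd
dddddd
dddddd
dddAAd
ddAdvd
ddAAdd
dddddd
dddddd
dddddd
[8] dddddd
dddddd
dddddd
dddAAd
ddA<Ad
ddAAdd
dddddd
dddddd
dddddd
[9] dddddd
dddddd
dddddd
ddd^Ad
ddAAAd
ddAAdd
dddddd
dddddd
dddddd
[10] dddddd
dddddd
dddddd
dd<dAd
ddAAAd
ddAAdd
dddddd
dddddd
dddddd
[11] dddddd
dddddd
dd^ddd
ddAdAd
ddAAAd
ddAAdd
dddddd
dddddd
dddddd
[12] dddddd
dddddd
ddA>dd
ddAdAd
ddAAAd
ddAAdd
dddddd
dddddd
dddddd
[13] dddddd
dddddd
ddAAdd
ddAvAd
ddAAAd
ddAAdd
dddddd
dddddd
dddddd
[14] dddddd
dddddd
ddAAdd
dd<AAd
ddAAAd
ddAAdd
dddddd
dddddd
dddddd

3,2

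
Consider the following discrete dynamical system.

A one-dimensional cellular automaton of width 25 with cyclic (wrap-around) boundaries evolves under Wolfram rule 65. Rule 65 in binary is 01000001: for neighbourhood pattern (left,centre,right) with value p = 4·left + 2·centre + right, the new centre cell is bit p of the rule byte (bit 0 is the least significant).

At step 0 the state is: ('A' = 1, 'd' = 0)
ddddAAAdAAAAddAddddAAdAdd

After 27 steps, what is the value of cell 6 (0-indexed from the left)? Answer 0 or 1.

step 0: ddddAAAdAAAAddAddddAAdAdd
step 1: AAAdddAddddAddddAAddAdddA
step 2: ddAdAdddAAdddAAddAddddAdd
step 3: AdddddAddAdAddAddddAAdddA
step 4: AdAAAdddddddddddAAddAdAdd
step 5: ddddAdAAAAAAAAAddAddddddd
step 6: AAAdddddddddddAddddAAAAAA
step 7: ddAdAAAAAAAAAdddAAddddddd
step 8: AdddddddddddAdAddAdAAAAAA
step 9: AdAAAAAAAAAdddddddddddddd
step 10: ddddddddddAdAAAAAAAAAAAAd
step 11: AAAAAAAAAddddddddddddddAd
step 12: ddddddddAdAAAAAAAAAAAAddd
step 13: AAAAAAAddddddddddddddAdAA
step 14: ddddddAdAAAAAAAAAAAAddddd
step 15: AAAAAddddddddddddddAdAAAA
step 16: ddddAdAAAAAAAAAAAAddddddd
step 17: AAAddddddddddddddAdAAAAAA
step 18: ddAdAAAAAAAAAAAAddddddddd
step 19: AddddddddddddddAdAAAAAAAA
step 20: AdAAAAAAAAAAAAddddddddddd
step 21: dddddddddddddAdAAAAAAAAAd
step 22: AAAAAAAAAAAAdddddddddddAd
step 23: dddddddddddAdAAAAAAAAAddd
step 24: AAAAAAAAAAdddddddddddAdAA
step 25: dddddddddAdAAAAAAAAAddddd
step 26: AAAAAAAAdddddddddddAdAAAA
step 27: dddddddAdAAAAAAAAAddddddd

0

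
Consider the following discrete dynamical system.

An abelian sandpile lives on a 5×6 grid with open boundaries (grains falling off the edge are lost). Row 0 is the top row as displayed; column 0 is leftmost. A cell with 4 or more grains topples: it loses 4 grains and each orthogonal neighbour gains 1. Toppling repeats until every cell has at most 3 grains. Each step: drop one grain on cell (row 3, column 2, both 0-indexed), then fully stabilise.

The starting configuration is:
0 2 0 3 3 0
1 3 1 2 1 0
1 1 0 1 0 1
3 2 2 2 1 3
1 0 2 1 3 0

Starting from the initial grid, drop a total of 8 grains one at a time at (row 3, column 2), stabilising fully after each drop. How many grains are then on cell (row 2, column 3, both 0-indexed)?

[0] 0 2 0 3 3 0
1 3 1 2 1 0
1 1 0 1 0 1
3 2 2 2 1 3
1 0 2 1 3 0
[1] 0 2 0 3 3 0
1 3 1 2 1 0
1 1 0 1 0 1
3 2 3 2 1 3
1 0 2 1 3 0
[2] 0 2 0 3 3 0
1 3 1 2 1 0
1 1 1 1 0 1
3 3 0 3 1 3
1 0 3 1 3 0
[3] 0 2 0 3 3 0
1 3 1 2 1 0
1 1 1 1 0 1
3 3 1 3 1 3
1 0 3 1 3 0
[4] 0 2 0 3 3 0
1 3 1 2 1 0
1 1 1 1 0 1
3 3 2 3 1 3
1 0 3 1 3 0
[5] 0 2 0 3 3 0
1 3 1 2 1 0
1 1 1 1 0 1
3 3 3 3 1 3
1 0 3 1 3 0
[6] 0 2 0 3 3 0
1 3 1 2 1 0
2 2 2 2 0 1
0 1 3 0 2 3
2 2 0 3 3 0
[7] 0 2 0 3 3 0
1 3 1 2 1 0
2 2 3 2 0 1
0 2 0 1 2 3
2 2 1 3 3 0
[8] 0 2 0 3 3 0
1 3 1 2 1 0
2 2 3 2 0 1
0 2 1 1 2 3
2 2 1 3 3 0

2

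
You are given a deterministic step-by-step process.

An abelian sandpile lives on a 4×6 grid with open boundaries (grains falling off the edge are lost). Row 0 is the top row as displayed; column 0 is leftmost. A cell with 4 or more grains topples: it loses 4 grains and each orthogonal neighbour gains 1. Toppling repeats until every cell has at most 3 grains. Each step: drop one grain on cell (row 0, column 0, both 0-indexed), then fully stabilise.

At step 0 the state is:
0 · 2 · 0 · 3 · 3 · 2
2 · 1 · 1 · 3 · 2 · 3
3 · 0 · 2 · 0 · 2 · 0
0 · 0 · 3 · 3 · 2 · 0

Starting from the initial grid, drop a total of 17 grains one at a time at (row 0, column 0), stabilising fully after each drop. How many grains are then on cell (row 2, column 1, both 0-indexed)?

1

t=0: 0 · 2 · 0 · 3 · 3 · 2
2 · 1 · 1 · 3 · 2 · 3
3 · 0 · 2 · 0 · 2 · 0
0 · 0 · 3 · 3 · 2 · 0
t=1: 1 · 2 · 0 · 3 · 3 · 2
2 · 1 · 1 · 3 · 2 · 3
3 · 0 · 2 · 0 · 2 · 0
0 · 0 · 3 · 3 · 2 · 0
t=2: 2 · 2 · 0 · 3 · 3 · 2
2 · 1 · 1 · 3 · 2 · 3
3 · 0 · 2 · 0 · 2 · 0
0 · 0 · 3 · 3 · 2 · 0
t=3: 3 · 2 · 0 · 3 · 3 · 2
2 · 1 · 1 · 3 · 2 · 3
3 · 0 · 2 · 0 · 2 · 0
0 · 0 · 3 · 3 · 2 · 0
t=4: 0 · 3 · 0 · 3 · 3 · 2
3 · 1 · 1 · 3 · 2 · 3
3 · 0 · 2 · 0 · 2 · 0
0 · 0 · 3 · 3 · 2 · 0
t=5: 1 · 3 · 0 · 3 · 3 · 2
3 · 1 · 1 · 3 · 2 · 3
3 · 0 · 2 · 0 · 2 · 0
0 · 0 · 3 · 3 · 2 · 0
t=6: 2 · 3 · 0 · 3 · 3 · 2
3 · 1 · 1 · 3 · 2 · 3
3 · 0 · 2 · 0 · 2 · 0
0 · 0 · 3 · 3 · 2 · 0
t=7: 3 · 3 · 0 · 3 · 3 · 2
3 · 1 · 1 · 3 · 2 · 3
3 · 0 · 2 · 0 · 2 · 0
0 · 0 · 3 · 3 · 2 · 0
t=8: 2 · 0 · 1 · 3 · 3 · 2
1 · 3 · 1 · 3 · 2 · 3
0 · 1 · 2 · 0 · 2 · 0
1 · 0 · 3 · 3 · 2 · 0
t=9: 3 · 0 · 1 · 3 · 3 · 2
1 · 3 · 1 · 3 · 2 · 3
0 · 1 · 2 · 0 · 2 · 0
1 · 0 · 3 · 3 · 2 · 0
t=10: 0 · 1 · 1 · 3 · 3 · 2
2 · 3 · 1 · 3 · 2 · 3
0 · 1 · 2 · 0 · 2 · 0
1 · 0 · 3 · 3 · 2 · 0
t=11: 1 · 1 · 1 · 3 · 3 · 2
2 · 3 · 1 · 3 · 2 · 3
0 · 1 · 2 · 0 · 2 · 0
1 · 0 · 3 · 3 · 2 · 0
t=12: 2 · 1 · 1 · 3 · 3 · 2
2 · 3 · 1 · 3 · 2 · 3
0 · 1 · 2 · 0 · 2 · 0
1 · 0 · 3 · 3 · 2 · 0
t=13: 3 · 1 · 1 · 3 · 3 · 2
2 · 3 · 1 · 3 · 2 · 3
0 · 1 · 2 · 0 · 2 · 0
1 · 0 · 3 · 3 · 2 · 0
t=14: 0 · 2 · 1 · 3 · 3 · 2
3 · 3 · 1 · 3 · 2 · 3
0 · 1 · 2 · 0 · 2 · 0
1 · 0 · 3 · 3 · 2 · 0
t=15: 1 · 2 · 1 · 3 · 3 · 2
3 · 3 · 1 · 3 · 2 · 3
0 · 1 · 2 · 0 · 2 · 0
1 · 0 · 3 · 3 · 2 · 0
t=16: 2 · 2 · 1 · 3 · 3 · 2
3 · 3 · 1 · 3 · 2 · 3
0 · 1 · 2 · 0 · 2 · 0
1 · 0 · 3 · 3 · 2 · 0
t=17: 3 · 2 · 1 · 3 · 3 · 2
3 · 3 · 1 · 3 · 2 · 3
0 · 1 · 2 · 0 · 2 · 0
1 · 0 · 3 · 3 · 2 · 0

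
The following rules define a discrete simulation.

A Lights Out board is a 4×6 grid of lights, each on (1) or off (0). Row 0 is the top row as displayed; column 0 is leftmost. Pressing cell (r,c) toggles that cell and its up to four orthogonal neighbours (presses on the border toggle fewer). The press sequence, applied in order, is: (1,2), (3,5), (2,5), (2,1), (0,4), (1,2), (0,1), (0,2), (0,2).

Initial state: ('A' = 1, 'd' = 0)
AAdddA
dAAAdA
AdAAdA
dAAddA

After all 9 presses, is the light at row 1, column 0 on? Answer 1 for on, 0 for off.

gen 0: AAdddA
dAAAdA
AdAAdA
dAAddA
gen 1: AAAddA
dddddA
AddAdA
dAAddA
gen 2: AAAddA
dddddA
AddAdd
dAAdAd
gen 3: AAAddA
dddddd
AddAAA
dAAdAA
gen 4: AAAddA
dAdddd
dAAAAA
ddAdAA
gen 5: AAAAAd
dAddAd
dAAAAA
ddAdAA
gen 6: AAdAAd
ddAAAd
dAdAAA
ddAdAA
gen 7: ddAAAd
dAAAAd
dAdAAA
ddAdAA
gen 8: dAddAd
dAdAAd
dAdAAA
ddAdAA
gen 9: ddAAAd
dAAAAd
dAdAAA
ddAdAA

0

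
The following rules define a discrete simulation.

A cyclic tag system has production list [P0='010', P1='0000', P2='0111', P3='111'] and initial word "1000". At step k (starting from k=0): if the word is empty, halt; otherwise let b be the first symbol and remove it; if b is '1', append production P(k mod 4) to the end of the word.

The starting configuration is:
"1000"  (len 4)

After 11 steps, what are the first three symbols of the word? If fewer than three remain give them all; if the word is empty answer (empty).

k=0  "1000"  (len 4)
k=1  "000010"  (len 6)
k=2  "00010"  (len 5)
k=3  "0010"  (len 4)
k=4  "010"  (len 3)
k=5  "10"  (len 2)
k=6  "00000"  (len 5)
k=7  "0000"  (len 4)
k=8  "000"  (len 3)
k=9  "00"  (len 2)
k=10  "0"  (len 1)
k=11  (halted — word empty)

(empty)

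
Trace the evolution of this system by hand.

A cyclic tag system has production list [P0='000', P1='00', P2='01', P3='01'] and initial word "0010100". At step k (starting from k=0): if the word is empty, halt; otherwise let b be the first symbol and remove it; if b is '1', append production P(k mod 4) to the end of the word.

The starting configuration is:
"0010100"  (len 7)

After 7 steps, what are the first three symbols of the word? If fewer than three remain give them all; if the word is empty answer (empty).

010

gen 0: "0010100"  (len 7)
gen 1: "010100"  (len 6)
gen 2: "10100"  (len 5)
gen 3: "010001"  (len 6)
gen 4: "10001"  (len 5)
gen 5: "0001000"  (len 7)
gen 6: "001000"  (len 6)
gen 7: "01000"  (len 5)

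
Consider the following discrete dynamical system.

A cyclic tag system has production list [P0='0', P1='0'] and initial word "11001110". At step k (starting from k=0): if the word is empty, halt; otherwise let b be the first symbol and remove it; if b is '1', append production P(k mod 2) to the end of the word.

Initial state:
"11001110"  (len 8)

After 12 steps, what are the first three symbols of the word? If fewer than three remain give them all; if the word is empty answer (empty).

0

t=0: "11001110"  (len 8)
t=1: "10011100"  (len 8)
t=2: "00111000"  (len 8)
t=3: "0111000"  (len 7)
t=4: "111000"  (len 6)
t=5: "110000"  (len 6)
t=6: "100000"  (len 6)
t=7: "000000"  (len 6)
t=8: "00000"  (len 5)
t=9: "0000"  (len 4)
t=10: "000"  (len 3)
t=11: "00"  (len 2)
t=12: "0"  (len 1)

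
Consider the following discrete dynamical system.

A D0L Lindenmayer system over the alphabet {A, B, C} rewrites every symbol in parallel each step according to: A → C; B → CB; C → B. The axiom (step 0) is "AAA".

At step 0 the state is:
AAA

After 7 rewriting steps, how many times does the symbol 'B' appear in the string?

24

gen 0: AAA
gen 1: CCC
gen 2: BBB
gen 3: CBCBCB
gen 4: BCBBCBBCB
gen 5: CBBCBCBBCBCBBCB
gen 6: BCBCBBCBBCBCBBCBBCBCBBCB
gen 7: CBBCBBCBCBBCBCBBCBBCBCBBCBCBBCBBCBCBBCB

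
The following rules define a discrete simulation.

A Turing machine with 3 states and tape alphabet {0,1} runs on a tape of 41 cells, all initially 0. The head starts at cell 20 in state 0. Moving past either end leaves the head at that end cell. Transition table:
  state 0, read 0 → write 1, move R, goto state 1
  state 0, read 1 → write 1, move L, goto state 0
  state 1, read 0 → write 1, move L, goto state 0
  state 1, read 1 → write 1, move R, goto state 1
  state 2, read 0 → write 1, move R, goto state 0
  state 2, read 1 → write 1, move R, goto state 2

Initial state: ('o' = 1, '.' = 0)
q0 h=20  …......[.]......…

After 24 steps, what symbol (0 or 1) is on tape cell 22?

1

gen 0: q0 h=20  …......[.]......…
gen 1: q1 h=21  ….....o[.]......…
gen 2: q0 h=20  …......[o]o.....…
gen 3: q0 h=19  …......[.]oo....…
gen 4: q1 h=20  ….....o[o]o.....…
gen 5: q1 h=21  …....oo[o]......…
gen 6: q1 h=22  …...ooo[.]......…
gen 7: q0 h=21  …....oo[o]o.....…
gen 8: q0 h=20  ….....o[o]oo....…
gen 9: q0 h=19  …......[o]ooo...…
gen 10: q0 h=18  …......[.]oooo..…
gen 11: q1 h=19  ….....o[o]ooo...…
gen 12: q1 h=20  …....oo[o]oo....…
gen 13: q1 h=21  …...ooo[o]o.....…
gen 14: q1 h=22  …..oooo[o]......…
gen 15: q1 h=23  ….ooooo[.]......…
gen 16: q0 h=22  …..oooo[o]o.....…
gen 17: q0 h=21  …...ooo[o]oo....…
gen 18: q0 h=20  …....oo[o]ooo...…
gen 19: q0 h=19  ….....o[o]oooo..…
gen 20: q0 h=18  …......[o]ooooo.…
gen 21: q0 h=17  …......[.]oooooo…
gen 22: q1 h=18  ….....o[o]ooooo.…
gen 23: q1 h=19  …....oo[o]oooo..…
gen 24: q1 h=20  …...ooo[o]ooo...…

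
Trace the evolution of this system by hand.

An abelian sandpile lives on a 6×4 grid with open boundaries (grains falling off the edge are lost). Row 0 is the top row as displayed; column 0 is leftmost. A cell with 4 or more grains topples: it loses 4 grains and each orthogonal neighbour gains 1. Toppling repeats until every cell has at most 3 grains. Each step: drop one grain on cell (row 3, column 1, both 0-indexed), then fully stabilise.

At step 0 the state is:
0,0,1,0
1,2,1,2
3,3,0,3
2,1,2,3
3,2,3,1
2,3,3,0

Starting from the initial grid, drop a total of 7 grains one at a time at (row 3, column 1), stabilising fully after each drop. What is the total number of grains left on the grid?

39

[0] 0,0,1,0
1,2,1,2
3,3,0,3
2,1,2,3
3,2,3,1
2,3,3,0
[1] 0,0,1,0
1,2,1,2
3,3,0,3
2,2,2,3
3,2,3,1
2,3,3,0
[2] 0,0,1,0
1,2,1,2
3,3,0,3
2,3,2,3
3,2,3,1
2,3,3,0
[3] 0,0,1,0
2,3,1,3
1,2,3,0
2,0,2,1
2,3,2,3
0,2,1,1
[4] 0,0,1,0
2,3,1,3
1,2,3,0
2,1,2,1
2,3,2,3
0,2,1,1
[5] 0,0,1,0
2,3,1,3
1,2,3,0
2,2,2,1
2,3,2,3
0,2,1,1
[6] 0,0,1,0
2,3,1,3
1,2,3,0
2,3,2,1
2,3,2,3
0,2,1,1
[7] 0,0,1,0
2,3,1,3
1,3,3,0
3,1,3,1
3,0,3,3
0,3,1,1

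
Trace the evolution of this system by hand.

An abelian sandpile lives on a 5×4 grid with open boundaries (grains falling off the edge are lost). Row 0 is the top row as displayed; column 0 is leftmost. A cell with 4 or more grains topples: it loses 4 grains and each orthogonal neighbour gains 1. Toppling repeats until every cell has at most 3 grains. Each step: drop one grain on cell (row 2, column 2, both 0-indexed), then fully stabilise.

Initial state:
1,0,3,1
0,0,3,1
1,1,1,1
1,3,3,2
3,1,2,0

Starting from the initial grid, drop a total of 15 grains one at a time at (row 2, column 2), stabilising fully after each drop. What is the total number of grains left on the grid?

37

k=0  1,0,3,1
0,0,3,1
1,1,1,1
1,3,3,2
3,1,2,0
k=1  1,0,3,1
0,0,3,1
1,1,2,1
1,3,3,2
3,1,2,0
k=2  1,0,3,1
0,0,3,1
1,1,3,1
1,3,3,2
3,1,2,0
k=3  1,1,0,2
0,1,1,2
1,3,2,2
2,0,1,3
3,2,3,0
k=4  1,1,0,2
0,1,1,2
1,3,3,2
2,0,1,3
3,2,3,0
k=5  1,1,0,2
0,2,2,2
2,0,1,3
2,1,2,3
3,2,3,0
k=6  1,1,0,2
0,2,2,2
2,0,2,3
2,1,2,3
3,2,3,0
k=7  1,1,0,2
0,2,2,2
2,0,3,3
2,1,2,3
3,2,3,0
k=8  1,1,0,2
0,2,3,3
2,1,2,1
2,2,1,1
3,3,0,2
k=9  1,1,0,2
0,2,3,3
2,1,3,1
2,2,1,1
3,3,0,2
k=10  1,1,1,3
0,3,1,0
2,2,1,3
2,2,2,1
3,3,0,2
k=11  1,1,1,3
0,3,1,0
2,2,2,3
2,2,2,1
3,3,0,2
k=12  1,1,1,3
0,3,1,0
2,2,3,3
2,2,2,1
3,3,0,2
k=13  1,1,1,3
0,3,2,1
2,3,1,0
2,2,3,2
3,3,0,2
k=14  1,1,1,3
0,3,2,1
2,3,2,0
2,2,3,2
3,3,0,2
k=15  1,1,1,3
0,3,2,1
2,3,3,0
2,2,3,2
3,3,0,2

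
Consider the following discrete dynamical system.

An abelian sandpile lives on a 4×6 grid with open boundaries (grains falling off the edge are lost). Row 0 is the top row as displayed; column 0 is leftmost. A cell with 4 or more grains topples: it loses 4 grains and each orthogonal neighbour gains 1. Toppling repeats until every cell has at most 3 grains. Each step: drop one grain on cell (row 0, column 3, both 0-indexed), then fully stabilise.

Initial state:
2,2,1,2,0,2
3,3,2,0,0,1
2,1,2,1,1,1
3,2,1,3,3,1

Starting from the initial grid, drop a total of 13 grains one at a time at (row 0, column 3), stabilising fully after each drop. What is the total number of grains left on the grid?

42

k=0  2,2,1,2,0,2
3,3,2,0,0,1
2,1,2,1,1,1
3,2,1,3,3,1
k=1  2,2,1,3,0,2
3,3,2,0,0,1
2,1,2,1,1,1
3,2,1,3,3,1
k=2  2,2,2,0,1,2
3,3,2,1,0,1
2,1,2,1,1,1
3,2,1,3,3,1
k=3  2,2,2,1,1,2
3,3,2,1,0,1
2,1,2,1,1,1
3,2,1,3,3,1
k=4  2,2,2,2,1,2
3,3,2,1,0,1
2,1,2,1,1,1
3,2,1,3,3,1
k=5  2,2,2,3,1,2
3,3,2,1,0,1
2,1,2,1,1,1
3,2,1,3,3,1
k=6  2,2,3,0,2,2
3,3,2,2,0,1
2,1,2,1,1,1
3,2,1,3,3,1
k=7  2,2,3,1,2,2
3,3,2,2,0,1
2,1,2,1,1,1
3,2,1,3,3,1
k=8  2,2,3,2,2,2
3,3,2,2,0,1
2,1,2,1,1,1
3,2,1,3,3,1
k=9  2,2,3,3,2,2
3,3,2,2,0,1
2,1,2,1,1,1
3,2,1,3,3,1
k=10  2,3,0,1,3,2
3,3,3,3,0,1
2,1,2,1,1,1
3,2,1,3,3,1
k=11  2,3,0,2,3,2
3,3,3,3,0,1
2,1,2,1,1,1
3,2,1,3,3,1
k=12  2,3,0,3,3,2
3,3,3,3,0,1
2,1,2,1,1,1
3,2,1,3,3,1
k=13  0,1,3,2,0,3
1,2,1,1,2,1
3,2,3,2,1,1
3,2,1,3,3,1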